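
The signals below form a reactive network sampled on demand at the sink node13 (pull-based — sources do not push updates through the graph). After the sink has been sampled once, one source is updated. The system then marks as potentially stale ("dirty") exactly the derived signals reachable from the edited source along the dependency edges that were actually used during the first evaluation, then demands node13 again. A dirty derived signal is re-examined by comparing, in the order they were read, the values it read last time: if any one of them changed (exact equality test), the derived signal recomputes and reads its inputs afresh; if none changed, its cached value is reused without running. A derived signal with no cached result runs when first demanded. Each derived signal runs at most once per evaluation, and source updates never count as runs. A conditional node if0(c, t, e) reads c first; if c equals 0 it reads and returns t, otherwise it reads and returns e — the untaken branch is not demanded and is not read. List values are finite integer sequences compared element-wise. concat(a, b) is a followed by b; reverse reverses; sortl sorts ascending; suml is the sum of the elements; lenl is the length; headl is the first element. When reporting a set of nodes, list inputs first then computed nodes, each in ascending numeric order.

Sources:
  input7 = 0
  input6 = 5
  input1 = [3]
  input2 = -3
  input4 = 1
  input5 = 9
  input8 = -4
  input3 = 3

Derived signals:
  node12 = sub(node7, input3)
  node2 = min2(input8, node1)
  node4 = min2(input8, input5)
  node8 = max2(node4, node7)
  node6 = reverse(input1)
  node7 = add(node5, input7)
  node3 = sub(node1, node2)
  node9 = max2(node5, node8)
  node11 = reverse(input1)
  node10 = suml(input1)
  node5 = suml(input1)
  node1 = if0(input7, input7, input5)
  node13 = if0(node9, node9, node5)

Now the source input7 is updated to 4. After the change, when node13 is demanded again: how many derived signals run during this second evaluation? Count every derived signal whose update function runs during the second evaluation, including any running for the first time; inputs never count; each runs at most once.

Run set: node7, node8, node9, node13 (4 run).

Initial pass — values computed on the first demand:
  node4 = min2(-4, 9) = -4
  node5 = suml([3]) = 3
  node7 = add(3, 0) = 3
  node8 = max2(-4, 3) = 3
  node9 = max2(3, 3) = 3
  node13 = if0(node9=3 -> else branch node5) = 3

Second demand — change propagation:
  node7: re-runs because input7 0->4; new result 7.
  node8: re-runs because node7 3->7; new result 7.
  node9: re-runs because node8 3->7; new result 7.
  node13: re-runs because node9 3->7; new result 3 (unchanged).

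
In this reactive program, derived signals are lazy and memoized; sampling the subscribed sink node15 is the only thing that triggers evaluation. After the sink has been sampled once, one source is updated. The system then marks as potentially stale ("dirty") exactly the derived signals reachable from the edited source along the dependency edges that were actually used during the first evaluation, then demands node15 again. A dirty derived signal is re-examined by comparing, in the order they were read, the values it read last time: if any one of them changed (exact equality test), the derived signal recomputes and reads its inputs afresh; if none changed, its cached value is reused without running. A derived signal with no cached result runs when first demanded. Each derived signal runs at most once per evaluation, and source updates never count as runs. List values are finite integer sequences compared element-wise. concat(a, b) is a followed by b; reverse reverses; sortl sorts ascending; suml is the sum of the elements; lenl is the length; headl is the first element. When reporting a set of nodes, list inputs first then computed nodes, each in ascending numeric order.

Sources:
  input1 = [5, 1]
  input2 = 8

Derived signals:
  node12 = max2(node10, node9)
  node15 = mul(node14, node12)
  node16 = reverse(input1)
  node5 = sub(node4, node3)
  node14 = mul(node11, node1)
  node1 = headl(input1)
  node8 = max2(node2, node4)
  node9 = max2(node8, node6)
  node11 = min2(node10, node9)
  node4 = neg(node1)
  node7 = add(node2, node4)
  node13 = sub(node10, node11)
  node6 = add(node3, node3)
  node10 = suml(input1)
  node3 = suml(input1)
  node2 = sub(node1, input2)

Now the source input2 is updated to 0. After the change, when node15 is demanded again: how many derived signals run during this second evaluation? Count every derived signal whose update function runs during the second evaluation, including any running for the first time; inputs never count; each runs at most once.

First demand of the output computes:
  node1 = headl([5, 1]) = 5
  node2 = sub(5, 8) = -3
  node3 = suml([5, 1]) = 6
  node4 = neg(5) = -5
  node6 = add(6, 6) = 12
  node8 = max2(-3, -5) = -3
  node9 = max2(-3, 12) = 12
  node10 = suml([5, 1]) = 6
  node11 = min2(6, 12) = 6
  node12 = max2(6, 12) = 12
  node14 = mul(6, 5) = 30
  node15 = mul(30, 12) = 360

After the edit, cleaning proceeds:
  node2: a read changed (input2 8->0) — executes, giving 5.
  node8: a read changed (node2 -3->5) — executes, giving 5.
  node9: a read changed (node8 -3->5) — executes, giving 12 — identical to its old value.
  node11: dirty, but its reads are unchanged (node10 unchanged, node9 unchanged); cached 6 stands.
  node12: dirty, but its reads are unchanged (node10 unchanged, node9 unchanged); cached 12 stands.
  node14: dirty, but its reads are unchanged (node11 unchanged, node1 unchanged); cached 30 stands.
  node15: dirty, but its reads are unchanged (node14 unchanged, node12 unchanged); cached 360 stands.

Note the absorption at node9: it re-runs yet its value is the same, leaving the output's value untouched.

3 derived signals run: node2, node8, node9.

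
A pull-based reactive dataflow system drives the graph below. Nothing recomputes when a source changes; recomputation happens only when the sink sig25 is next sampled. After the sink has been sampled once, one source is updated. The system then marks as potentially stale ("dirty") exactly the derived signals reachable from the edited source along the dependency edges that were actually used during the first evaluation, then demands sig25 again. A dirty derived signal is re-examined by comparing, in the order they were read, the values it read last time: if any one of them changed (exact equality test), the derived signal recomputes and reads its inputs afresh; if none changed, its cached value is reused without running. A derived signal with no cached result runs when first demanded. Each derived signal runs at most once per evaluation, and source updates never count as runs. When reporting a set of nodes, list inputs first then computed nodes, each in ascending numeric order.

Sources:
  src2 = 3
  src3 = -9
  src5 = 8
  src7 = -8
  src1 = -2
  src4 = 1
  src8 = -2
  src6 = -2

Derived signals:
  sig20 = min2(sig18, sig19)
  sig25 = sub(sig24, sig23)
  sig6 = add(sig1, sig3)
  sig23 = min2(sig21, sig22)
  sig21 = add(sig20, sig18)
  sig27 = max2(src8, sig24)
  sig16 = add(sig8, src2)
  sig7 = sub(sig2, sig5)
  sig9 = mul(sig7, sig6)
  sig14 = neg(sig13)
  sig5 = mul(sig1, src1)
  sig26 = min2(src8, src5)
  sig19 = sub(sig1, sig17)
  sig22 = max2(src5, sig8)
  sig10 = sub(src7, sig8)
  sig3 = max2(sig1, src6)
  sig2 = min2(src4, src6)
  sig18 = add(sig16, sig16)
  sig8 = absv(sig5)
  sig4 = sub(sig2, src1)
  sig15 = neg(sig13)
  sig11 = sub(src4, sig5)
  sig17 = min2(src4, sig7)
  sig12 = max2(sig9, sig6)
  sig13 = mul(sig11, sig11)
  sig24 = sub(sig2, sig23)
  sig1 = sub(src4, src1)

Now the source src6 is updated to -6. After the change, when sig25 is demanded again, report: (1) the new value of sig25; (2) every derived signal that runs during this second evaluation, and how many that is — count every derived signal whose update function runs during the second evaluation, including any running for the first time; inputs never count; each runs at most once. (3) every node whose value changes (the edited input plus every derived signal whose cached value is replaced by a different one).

New value of sig25: -22.
Derived signals that run: sig2, sig7, sig17, sig19, sig20, sig21, sig23, sig24, sig25 — 9 in total.
Values that change: src6, sig2, sig7, sig17, sig19, sig20, sig21, sig24, sig25.

First evaluation (everything demanded from the output):
  sig1 = sub(1, -2) = 3
  sig2 = min2(1, -2) = -2
  sig5 = mul(3, -2) = -6
  sig7 = sub(-2, -6) = 4
  sig8 = absv(-6) = 6
  sig16 = add(6, 3) = 9
  sig17 = min2(1, 4) = 1
  sig18 = add(9, 9) = 18
  sig19 = sub(3, 1) = 2
  sig20 = min2(18, 2) = 2
  sig21 = add(2, 18) = 20
  sig22 = max2(8, 6) = 8
  sig23 = min2(20, 8) = 8
  sig24 = sub(-2, 8) = -10
  sig25 = sub(-10, 8) = -18

Propagation after the edit:
  sig2: runs — src6 -2->-6; result -6.
  sig7: runs — sig2 -2->-6; result 0.
  sig17: runs — sig7 4->0; result 0.
  sig19: runs — sig17 1->0; result 3.
  sig20: runs — sig19 2->3; result 3.
  sig21: runs — sig20 2->3; result 21.
  sig23: runs — sig21 20->21; result 8 (same value as before).
  sig24: runs — sig2 -2->-6; result -14.
  sig25: runs — sig24 -10->-14; result -22.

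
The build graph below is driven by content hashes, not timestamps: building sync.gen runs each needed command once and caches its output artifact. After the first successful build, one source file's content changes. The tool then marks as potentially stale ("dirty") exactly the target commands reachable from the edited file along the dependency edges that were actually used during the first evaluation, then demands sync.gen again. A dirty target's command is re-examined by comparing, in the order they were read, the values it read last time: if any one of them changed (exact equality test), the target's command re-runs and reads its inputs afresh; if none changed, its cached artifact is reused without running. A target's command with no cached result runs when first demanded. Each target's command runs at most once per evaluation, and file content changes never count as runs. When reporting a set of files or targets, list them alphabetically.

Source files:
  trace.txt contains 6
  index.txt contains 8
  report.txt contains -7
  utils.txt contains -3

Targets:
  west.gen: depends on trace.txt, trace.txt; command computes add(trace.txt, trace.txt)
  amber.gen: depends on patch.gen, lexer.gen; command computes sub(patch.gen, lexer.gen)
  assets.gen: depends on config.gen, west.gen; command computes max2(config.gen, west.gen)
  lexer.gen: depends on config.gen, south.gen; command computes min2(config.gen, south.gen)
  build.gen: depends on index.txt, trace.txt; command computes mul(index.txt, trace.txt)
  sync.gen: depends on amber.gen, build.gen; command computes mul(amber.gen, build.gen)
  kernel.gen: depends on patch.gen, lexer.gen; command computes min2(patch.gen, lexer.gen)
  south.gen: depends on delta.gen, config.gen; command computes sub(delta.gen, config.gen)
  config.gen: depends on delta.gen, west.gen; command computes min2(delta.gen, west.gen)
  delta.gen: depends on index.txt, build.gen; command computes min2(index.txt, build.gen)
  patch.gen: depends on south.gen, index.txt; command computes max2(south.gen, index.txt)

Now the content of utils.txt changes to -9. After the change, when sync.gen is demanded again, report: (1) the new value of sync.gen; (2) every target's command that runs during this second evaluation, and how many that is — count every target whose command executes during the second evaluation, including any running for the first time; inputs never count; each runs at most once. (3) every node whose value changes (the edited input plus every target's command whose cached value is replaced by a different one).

Initial pass — values computed on the first demand:
  build.gen = mul(8, 6) = 48
  delta.gen = min2(8, 48) = 8
  west.gen = add(6, 6) = 12
  config.gen = min2(8, 12) = 8
  south.gen = sub(8, 8) = 0
  lexer.gen = min2(8, 0) = 0
  patch.gen = max2(0, 8) = 8
  amber.gen = sub(8, 0) = 8
  sync.gen = mul(8, 48) = 384

Second demand — change propagation:
  no demanded computation ever read utils.txt, so the edit dirties nothing and nothing runs.

The important point: nothing the output needs ever reads utils.txt, so the edit is invisible to it.

sync.gen now evaluates to 384.
Run set: none (0 run).
Changed values: utils.txt.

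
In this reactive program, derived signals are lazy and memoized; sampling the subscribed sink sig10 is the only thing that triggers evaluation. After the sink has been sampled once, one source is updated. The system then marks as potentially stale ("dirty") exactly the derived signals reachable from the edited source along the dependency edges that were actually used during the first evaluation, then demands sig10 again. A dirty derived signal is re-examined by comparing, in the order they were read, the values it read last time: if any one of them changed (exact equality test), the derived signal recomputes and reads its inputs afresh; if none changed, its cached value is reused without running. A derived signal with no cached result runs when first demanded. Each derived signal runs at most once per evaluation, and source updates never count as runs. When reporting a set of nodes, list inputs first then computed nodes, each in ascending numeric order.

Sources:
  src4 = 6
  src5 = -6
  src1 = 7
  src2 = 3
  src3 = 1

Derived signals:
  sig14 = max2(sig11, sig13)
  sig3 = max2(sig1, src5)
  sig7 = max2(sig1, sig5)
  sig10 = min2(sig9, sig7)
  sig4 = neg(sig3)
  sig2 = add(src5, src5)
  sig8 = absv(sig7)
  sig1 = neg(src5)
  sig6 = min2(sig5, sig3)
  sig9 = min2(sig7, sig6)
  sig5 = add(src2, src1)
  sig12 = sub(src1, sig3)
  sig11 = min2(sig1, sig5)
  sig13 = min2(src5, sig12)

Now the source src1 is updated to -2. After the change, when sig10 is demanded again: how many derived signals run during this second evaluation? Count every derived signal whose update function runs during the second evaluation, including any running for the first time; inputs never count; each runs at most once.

5 derived signals run: sig5, sig6, sig7, sig9, sig10.

First demand of the output computes:
  sig1 = neg(-6) = 6
  sig3 = max2(6, -6) = 6
  sig5 = add(3, 7) = 10
  sig6 = min2(10, 6) = 6
  sig7 = max2(6, 10) = 10
  sig9 = min2(10, 6) = 6
  sig10 = min2(6, 10) = 6

After the edit, cleaning proceeds:
  sig5: a read changed (src1 7->-2) — executes, giving 1.
  sig6: a read changed (sig5 10->1) — executes, giving 1.
  sig7: a read changed (sig5 10->1) — executes, giving 6.
  sig9: a read changed (sig7 10->6; sig6 6->1) — executes, giving 1.
  sig10: a read changed (sig9 6->1; sig7 10->6) — executes, giving 1.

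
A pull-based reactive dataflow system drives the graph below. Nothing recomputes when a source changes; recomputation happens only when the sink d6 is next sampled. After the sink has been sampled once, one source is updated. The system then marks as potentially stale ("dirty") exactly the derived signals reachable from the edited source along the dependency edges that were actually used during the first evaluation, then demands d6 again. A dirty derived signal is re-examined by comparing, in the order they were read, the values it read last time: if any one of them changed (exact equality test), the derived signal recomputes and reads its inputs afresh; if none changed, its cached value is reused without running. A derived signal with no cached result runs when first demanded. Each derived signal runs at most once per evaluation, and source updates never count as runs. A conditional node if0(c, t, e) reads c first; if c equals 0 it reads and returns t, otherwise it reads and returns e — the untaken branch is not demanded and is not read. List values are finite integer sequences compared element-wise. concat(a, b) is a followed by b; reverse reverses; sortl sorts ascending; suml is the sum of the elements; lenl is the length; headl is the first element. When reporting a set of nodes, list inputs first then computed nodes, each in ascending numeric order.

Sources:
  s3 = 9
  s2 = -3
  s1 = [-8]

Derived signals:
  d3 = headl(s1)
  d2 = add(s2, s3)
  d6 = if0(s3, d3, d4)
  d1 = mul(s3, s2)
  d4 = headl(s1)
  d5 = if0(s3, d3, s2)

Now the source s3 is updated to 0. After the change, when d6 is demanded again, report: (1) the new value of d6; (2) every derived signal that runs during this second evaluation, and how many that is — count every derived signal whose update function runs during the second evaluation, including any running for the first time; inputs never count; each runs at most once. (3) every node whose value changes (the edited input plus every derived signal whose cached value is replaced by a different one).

New value of d6: -8.
Derived signals that run: d3, d6 — 2 in total.
Values that change: s3.
Key observation: a condition flipped, so demand reaches new nodes — d3 runs for the first time.

First evaluation (everything demanded from the output):
  d4 = headl([-8]) = -8
  d6 = if0(s3=9 -> else branch d4) = -8

Propagation after the edit:
  d3: demanded for the first time — runs, produces -8.
  d6: runs — s3 9->0; result -8 (same value as before).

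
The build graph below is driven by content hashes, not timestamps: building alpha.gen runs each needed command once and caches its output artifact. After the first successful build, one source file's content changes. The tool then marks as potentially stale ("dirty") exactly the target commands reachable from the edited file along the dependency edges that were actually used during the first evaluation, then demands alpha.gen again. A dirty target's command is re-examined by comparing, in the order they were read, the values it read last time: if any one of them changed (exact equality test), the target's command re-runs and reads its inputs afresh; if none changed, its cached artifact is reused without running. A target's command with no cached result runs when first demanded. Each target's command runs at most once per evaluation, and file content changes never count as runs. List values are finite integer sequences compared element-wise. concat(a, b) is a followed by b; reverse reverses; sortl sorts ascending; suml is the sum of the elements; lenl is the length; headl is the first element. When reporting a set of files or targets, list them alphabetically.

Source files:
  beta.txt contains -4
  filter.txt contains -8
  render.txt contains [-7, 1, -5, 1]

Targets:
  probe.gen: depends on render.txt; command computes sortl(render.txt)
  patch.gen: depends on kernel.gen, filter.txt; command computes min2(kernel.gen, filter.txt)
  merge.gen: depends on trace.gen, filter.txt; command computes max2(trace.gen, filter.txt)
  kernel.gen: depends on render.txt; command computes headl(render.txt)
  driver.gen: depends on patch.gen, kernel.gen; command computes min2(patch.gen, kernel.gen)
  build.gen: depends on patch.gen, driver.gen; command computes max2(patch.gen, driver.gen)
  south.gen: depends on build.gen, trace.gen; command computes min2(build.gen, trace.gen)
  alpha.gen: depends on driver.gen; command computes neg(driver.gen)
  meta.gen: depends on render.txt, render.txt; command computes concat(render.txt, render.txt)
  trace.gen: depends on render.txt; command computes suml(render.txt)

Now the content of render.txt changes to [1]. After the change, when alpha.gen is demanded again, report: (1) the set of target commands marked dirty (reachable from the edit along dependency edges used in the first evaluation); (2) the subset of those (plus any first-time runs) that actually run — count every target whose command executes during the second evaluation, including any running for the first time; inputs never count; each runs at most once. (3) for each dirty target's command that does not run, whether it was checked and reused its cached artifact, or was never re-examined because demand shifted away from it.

Initial pass — values computed on the first demand:
  kernel.gen = headl([-7, 1, -5, 1]) = -7
  patch.gen = min2(-7, -8) = -8
  driver.gen = min2(-8, -7) = -8
  alpha.gen = neg(-8) = 8

Second demand — change propagation:
  kernel.gen: re-runs because render.txt [-7, 1, -5, 1]->[1]; new result 1.
  patch.gen: re-runs because kernel.gen -7->1; new result -8 (unchanged).
  driver.gen: re-runs because kernel.gen -7->1; new result -8 (unchanged).
  alpha.gen: re-examined; everything it read last time is the same (driver.gen unchanged) — cache 8 kept, no run.

The important point: at alpha.gen every value read last time is unchanged, so the dirty flag clears without a run.

Dirty set: alpha.gen, driver.gen, kernel.gen, patch.gen.
Run set: driver.gen, kernel.gen, patch.gen (3 run).
Re-examined without running (cache reused): alpha.gen.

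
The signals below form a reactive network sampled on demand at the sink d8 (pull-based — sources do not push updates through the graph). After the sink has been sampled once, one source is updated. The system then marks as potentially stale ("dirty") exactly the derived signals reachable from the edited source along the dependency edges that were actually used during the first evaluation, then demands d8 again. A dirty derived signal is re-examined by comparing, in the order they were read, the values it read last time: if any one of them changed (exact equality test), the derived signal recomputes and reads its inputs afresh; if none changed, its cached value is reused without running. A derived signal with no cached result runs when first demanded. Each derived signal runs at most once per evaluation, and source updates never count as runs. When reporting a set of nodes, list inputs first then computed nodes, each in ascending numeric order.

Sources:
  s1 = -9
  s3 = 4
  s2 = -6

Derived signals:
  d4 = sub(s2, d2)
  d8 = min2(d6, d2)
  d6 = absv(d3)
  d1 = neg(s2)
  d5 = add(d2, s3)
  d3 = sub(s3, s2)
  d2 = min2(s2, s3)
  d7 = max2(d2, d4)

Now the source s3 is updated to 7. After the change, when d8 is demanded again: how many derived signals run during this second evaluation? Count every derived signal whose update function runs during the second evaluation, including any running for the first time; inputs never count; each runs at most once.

Run set: d2, d3, d6, d8 (4 run).

Initial pass — values computed on the first demand:
  d2 = min2(-6, 4) = -6
  d3 = sub(4, -6) = 10
  d6 = absv(10) = 10
  d8 = min2(10, -6) = -6

Second demand — change propagation:
  d2: re-runs because s3 4->7; new result -6 (unchanged).
  d3: re-runs because s3 4->7; new result 13.
  d6: re-runs because d3 10->13; new result 13.
  d8: re-runs because d6 10->13; new result -6 (unchanged).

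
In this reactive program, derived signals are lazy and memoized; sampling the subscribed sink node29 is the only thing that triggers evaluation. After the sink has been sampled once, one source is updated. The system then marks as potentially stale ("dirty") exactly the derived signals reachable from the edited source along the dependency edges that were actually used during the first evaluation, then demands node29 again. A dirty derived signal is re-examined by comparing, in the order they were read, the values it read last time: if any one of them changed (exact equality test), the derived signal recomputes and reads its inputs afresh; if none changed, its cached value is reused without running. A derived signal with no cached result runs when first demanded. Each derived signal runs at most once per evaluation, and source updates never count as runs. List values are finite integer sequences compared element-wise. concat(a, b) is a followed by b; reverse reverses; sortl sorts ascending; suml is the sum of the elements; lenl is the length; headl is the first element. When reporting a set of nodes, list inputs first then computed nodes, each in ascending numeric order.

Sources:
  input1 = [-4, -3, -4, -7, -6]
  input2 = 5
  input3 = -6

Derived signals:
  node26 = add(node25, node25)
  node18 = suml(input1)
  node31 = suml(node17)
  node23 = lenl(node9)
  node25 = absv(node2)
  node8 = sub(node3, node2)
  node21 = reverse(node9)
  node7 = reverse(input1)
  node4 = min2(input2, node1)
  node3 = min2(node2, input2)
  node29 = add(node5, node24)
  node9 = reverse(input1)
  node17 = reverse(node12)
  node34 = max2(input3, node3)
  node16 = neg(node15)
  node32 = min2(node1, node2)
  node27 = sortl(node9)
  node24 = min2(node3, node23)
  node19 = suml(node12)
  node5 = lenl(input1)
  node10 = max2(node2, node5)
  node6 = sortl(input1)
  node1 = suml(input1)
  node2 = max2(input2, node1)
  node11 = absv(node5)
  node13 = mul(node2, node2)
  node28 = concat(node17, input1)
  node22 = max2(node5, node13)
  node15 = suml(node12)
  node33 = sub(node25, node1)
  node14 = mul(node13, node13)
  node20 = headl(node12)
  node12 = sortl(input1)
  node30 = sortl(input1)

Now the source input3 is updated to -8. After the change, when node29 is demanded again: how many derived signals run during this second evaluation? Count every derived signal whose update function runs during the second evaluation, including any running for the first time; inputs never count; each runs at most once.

0 derived signals run: none.
Note the shortcut — input3 feeds only undemanded nodes, so no recomputation happens.

First demand of the output computes:
  node1 = suml([-4, -3, -4, -7, -6]) = -24
  node2 = max2(5, -24) = 5
  node3 = min2(5, 5) = 5
  node5 = lenl([-4, -3, -4, -7, -6]) = 5
  node9 = reverse([-4, -3, -4, -7, -6]) = [-6, -7, -4, -3, -4]
  node23 = lenl([-6, -7, -4, -3, -4]) = 5
  node24 = min2(5, 5) = 5
  node29 = add(5, 5) = 10

After the edit, cleaning proceeds:
  input3 only reaches undemanded nodes; the second demand re-runs nothing.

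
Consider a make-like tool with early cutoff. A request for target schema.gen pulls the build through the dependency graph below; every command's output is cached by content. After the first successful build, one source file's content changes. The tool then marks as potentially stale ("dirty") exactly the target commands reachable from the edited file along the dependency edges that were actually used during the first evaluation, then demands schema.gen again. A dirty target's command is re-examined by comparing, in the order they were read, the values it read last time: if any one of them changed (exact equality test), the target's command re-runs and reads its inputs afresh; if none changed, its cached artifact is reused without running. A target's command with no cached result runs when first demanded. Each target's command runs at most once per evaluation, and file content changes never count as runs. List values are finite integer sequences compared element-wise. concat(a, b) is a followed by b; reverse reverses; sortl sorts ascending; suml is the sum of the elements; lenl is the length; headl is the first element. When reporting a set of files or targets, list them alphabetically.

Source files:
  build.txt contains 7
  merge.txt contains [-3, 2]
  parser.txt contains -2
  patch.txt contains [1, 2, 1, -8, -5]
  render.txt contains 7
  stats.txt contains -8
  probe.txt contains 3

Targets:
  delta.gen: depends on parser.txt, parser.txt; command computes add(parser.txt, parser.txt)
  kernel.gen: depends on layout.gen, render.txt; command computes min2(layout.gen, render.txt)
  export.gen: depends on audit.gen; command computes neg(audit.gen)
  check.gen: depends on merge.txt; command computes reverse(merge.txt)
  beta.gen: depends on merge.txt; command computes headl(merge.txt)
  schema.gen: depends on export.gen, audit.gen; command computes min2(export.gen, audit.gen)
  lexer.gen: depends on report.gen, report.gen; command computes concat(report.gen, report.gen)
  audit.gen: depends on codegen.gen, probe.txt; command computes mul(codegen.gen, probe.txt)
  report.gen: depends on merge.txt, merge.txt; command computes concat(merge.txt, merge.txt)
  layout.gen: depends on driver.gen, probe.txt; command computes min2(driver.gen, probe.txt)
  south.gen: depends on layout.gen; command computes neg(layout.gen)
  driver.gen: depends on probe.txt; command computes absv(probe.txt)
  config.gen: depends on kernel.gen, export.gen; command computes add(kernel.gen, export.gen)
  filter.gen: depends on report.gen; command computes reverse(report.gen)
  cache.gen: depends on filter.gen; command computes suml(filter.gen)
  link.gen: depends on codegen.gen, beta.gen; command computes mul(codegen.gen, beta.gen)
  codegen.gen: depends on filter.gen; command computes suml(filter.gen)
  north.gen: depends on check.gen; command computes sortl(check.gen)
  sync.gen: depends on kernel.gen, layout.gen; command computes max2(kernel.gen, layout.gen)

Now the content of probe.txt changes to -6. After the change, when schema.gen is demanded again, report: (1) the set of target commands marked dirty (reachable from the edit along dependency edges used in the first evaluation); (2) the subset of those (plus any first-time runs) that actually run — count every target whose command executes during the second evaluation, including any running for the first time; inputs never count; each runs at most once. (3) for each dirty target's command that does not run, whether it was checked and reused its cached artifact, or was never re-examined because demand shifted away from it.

The edit dirties: audit.gen, export.gen, schema.gen.
3 target commands run: audit.gen, export.gen, schema.gen.
No dirty target's command escaped a run.

First demand of the output computes:
  report.gen = concat([-3, 2], [-3, 2]) = [-3, 2, -3, 2]
  filter.gen = reverse([-3, 2, -3, 2]) = [2, -3, 2, -3]
  codegen.gen = suml([2, -3, 2, -3]) = -2
  audit.gen = mul(-2, 3) = -6
  export.gen = neg(-6) = 6
  schema.gen = min2(6, -6) = -6

After the edit, cleaning proceeds:
  audit.gen: a read changed (probe.txt 3->-6) — executes, giving 12.
  export.gen: a read changed (audit.gen -6->12) — executes, giving -12.
  schema.gen: a read changed (export.gen 6->-12; audit.gen -6->12) — executes, giving -12.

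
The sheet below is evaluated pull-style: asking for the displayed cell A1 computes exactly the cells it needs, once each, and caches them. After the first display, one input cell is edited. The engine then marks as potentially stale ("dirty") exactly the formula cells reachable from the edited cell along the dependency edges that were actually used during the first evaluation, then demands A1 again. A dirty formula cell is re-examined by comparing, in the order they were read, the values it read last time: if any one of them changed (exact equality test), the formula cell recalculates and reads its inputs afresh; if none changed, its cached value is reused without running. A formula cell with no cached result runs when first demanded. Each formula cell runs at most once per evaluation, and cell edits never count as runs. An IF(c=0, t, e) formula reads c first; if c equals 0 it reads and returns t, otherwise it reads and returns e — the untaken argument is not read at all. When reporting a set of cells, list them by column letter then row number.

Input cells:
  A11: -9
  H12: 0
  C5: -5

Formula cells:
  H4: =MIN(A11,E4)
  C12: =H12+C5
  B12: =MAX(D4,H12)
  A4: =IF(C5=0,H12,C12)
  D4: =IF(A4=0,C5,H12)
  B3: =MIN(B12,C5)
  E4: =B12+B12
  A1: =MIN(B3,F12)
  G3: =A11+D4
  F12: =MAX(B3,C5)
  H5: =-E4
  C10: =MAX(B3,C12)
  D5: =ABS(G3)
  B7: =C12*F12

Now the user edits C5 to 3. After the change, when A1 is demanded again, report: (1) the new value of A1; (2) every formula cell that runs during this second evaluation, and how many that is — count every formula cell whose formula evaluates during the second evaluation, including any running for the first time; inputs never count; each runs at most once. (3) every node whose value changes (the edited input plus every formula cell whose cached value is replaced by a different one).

Demanding A1 again yields 0.
6 formula cells run: A1, A4, B3, C12, D4, F12.
The nodes whose values change: A1, A4, B3, C5, C12, F12.
Note where the cutoff bites: B12 is checked, finds nothing changed, and keeps its cache.

First demand of the output computes:
  C12 = 0 + -5 = -5
  A4 = IF(C5=0: C5=-5 -> else branch C12) = -5
  D4 = IF(A4=0: A4=-5 -> else branch H12) = 0
  B12 = MAX(0, 0) = 0
  B3 = MIN(0, -5) = -5
  F12 = MAX(-5, -5) = -5
  A1 = MIN(-5, -5) = -5

After the edit, cleaning proceeds:
  C12: a read changed (C5 -5->3) — executes, giving 3.
  A4: a read changed (C5 -5->3; C12 -5->3) — executes, giving 3.
  D4: a read changed (A4 -5->3) — executes, giving 0 — identical to its old value.
  B12: dirty, but its reads are unchanged (D4 unchanged, H12 unchanged); cached 0 stands.
  B3: a read changed (C5 -5->3) — executes, giving 0.
  F12: a read changed (B3 -5->0; C5 -5->3) — executes, giving 3.
  A1: a read changed (B3 -5->0; F12 -5->3) — executes, giving 0.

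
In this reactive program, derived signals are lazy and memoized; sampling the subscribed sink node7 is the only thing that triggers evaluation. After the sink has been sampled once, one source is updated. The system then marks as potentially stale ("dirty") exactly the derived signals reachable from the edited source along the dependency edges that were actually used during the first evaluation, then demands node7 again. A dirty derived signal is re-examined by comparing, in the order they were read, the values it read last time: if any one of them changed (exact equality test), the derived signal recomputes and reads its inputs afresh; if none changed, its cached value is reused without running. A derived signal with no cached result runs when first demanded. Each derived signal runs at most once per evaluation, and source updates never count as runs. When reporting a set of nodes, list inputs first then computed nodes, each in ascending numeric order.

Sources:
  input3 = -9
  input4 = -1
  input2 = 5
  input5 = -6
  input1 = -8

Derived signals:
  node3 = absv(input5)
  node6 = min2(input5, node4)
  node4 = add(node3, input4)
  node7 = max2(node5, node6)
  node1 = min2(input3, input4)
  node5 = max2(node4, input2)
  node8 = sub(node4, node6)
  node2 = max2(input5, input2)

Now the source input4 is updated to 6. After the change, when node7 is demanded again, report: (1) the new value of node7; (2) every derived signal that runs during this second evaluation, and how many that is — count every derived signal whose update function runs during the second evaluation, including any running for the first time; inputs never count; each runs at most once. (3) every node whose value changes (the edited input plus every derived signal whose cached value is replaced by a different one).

Demanding node7 again yields 12.
4 derived signals run: node4, node5, node6, node7.
The nodes whose values change: input4, node4, node5, node7.

First demand of the output computes:
  node3 = absv(-6) = 6
  node4 = add(6, -1) = 5
  node5 = max2(5, 5) = 5
  node6 = min2(-6, 5) = -6
  node7 = max2(5, -6) = 5

After the edit, cleaning proceeds:
  node4: a read changed (input4 -1->6) — executes, giving 12.
  node5: a read changed (node4 5->12) — executes, giving 12.
  node6: a read changed (node4 5->12) — executes, giving -6 — identical to its old value.
  node7: a read changed (node5 5->12) — executes, giving 12.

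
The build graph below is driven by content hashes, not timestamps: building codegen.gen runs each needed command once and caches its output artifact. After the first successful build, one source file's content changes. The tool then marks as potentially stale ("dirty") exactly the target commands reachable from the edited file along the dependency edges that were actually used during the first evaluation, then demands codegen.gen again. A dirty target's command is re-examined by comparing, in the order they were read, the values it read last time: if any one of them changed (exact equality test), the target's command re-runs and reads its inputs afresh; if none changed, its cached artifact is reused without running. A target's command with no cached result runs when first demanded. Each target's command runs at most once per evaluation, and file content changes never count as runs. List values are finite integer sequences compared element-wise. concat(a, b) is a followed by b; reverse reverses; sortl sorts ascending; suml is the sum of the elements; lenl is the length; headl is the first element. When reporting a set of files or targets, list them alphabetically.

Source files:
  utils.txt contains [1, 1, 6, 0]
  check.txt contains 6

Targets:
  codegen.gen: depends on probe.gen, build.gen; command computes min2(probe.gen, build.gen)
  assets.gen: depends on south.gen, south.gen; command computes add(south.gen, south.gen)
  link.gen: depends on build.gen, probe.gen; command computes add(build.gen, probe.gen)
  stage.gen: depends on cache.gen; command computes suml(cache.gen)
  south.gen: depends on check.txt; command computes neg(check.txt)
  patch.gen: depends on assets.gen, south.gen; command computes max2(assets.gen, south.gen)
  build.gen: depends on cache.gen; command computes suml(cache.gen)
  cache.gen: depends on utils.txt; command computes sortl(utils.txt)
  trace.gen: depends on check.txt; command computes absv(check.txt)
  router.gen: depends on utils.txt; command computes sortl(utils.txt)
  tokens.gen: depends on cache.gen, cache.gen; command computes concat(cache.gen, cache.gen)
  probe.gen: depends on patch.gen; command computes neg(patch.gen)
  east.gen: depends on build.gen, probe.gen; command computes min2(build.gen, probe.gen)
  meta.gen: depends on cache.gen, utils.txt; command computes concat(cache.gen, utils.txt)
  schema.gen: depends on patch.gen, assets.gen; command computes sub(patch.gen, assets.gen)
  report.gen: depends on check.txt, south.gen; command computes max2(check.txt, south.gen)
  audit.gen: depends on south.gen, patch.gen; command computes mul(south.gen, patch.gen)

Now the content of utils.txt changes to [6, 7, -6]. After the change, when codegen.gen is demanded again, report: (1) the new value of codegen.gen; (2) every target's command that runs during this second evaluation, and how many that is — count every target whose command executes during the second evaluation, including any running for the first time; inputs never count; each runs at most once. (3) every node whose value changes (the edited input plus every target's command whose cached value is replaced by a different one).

Initial pass — values computed on the first demand:
  cache.gen = sortl([1, 1, 6, 0]) = [0, 1, 1, 6]
  build.gen = suml([0, 1, 1, 6]) = 8
  south.gen = neg(6) = -6
  assets.gen = add(-6, -6) = -12
  patch.gen = max2(-12, -6) = -6
  probe.gen = neg(-6) = 6
  codegen.gen = min2(6, 8) = 6

Second demand — change propagation:
  cache.gen: re-runs because utils.txt [1, 1, 6, 0]->[6, 7, -6]; new result [-6, 6, 7].
  build.gen: re-runs because cache.gen [0, 1, 1, 6]->[-6, 6, 7]; new result 7.
  codegen.gen: re-runs because build.gen 8->7; new result 6 (unchanged).

codegen.gen now evaluates to 6.
Run set: build.gen, cache.gen, codegen.gen (3 run).
Changed values: build.gen, cache.gen, utils.txt.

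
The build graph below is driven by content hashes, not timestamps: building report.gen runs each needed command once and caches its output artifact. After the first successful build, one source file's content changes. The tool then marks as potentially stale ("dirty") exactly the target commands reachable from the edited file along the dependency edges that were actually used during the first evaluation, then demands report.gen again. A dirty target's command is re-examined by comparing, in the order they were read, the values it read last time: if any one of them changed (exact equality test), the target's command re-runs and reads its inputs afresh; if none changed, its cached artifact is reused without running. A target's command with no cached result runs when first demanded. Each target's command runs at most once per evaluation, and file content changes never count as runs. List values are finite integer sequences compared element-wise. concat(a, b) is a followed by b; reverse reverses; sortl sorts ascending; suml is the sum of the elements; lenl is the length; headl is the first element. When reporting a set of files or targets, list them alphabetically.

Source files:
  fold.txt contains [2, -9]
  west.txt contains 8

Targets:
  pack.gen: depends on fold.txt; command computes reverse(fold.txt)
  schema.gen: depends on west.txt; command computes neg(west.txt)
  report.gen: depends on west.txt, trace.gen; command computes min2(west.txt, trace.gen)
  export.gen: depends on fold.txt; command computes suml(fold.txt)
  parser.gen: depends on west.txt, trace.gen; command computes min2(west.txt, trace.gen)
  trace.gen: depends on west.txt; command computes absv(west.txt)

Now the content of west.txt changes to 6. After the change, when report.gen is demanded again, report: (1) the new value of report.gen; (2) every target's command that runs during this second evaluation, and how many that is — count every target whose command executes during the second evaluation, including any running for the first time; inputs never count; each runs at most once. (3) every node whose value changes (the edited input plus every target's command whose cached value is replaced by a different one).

Initial pass — values computed on the first demand:
  trace.gen = absv(8) = 8
  report.gen = min2(8, 8) = 8

Second demand — change propagation:
  trace.gen: re-runs because west.txt 8->6; new result 6.
  report.gen: re-runs because west.txt 8->6; trace.gen 8->6; new result 6.

report.gen now evaluates to 6.
Run set: report.gen, trace.gen (2 run).
Changed values: report.gen, trace.gen, west.txt.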